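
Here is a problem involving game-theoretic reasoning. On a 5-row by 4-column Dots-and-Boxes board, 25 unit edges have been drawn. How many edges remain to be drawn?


Grid: 5 x 4 boxes, i.e. 6 rows and 5 columns of dots.
Horizontal edges: (rows + 1) * cols = 6 * 4 = 24
Vertical edges: rows * (cols + 1) = 5 * 5 = 25
Total edges: 24 + 25 = 49
Edges drawn: 25
Remaining: 49 - 25 = 24

24


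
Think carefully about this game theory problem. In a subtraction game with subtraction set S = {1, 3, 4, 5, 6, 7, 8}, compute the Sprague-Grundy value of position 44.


The subtraction set is S = {1, 3, 4, 5, 6, 7, 8}.
G(k) = mex{ G(k - s) : s in S, s <= k }. We compute iteratively: G(0) = 0.
G(1) = mex({0}) = 1
G(2) = mex({1}) = 0
G(3) = mex({0}) = 1
G(4) = mex({0, 1}) = 2
G(5) = mex({0, 1, 2}) = 3
G(6) = mex({0, 1, 3}) = 2
G(7) = mex({0, 1, 2}) = 3
G(8) = mex({0, 1, 2, 3}) = 4
G(9) = mex({0, 1, 2, 3, 4}) = 5
G(10) = mex({0, 1, 2, 3, 5}) = 4
G(11) = mex({1, 2, 3, 4}) = 0
G(12) = mex({0, 2, 3, 4, 5}) = 1
G(13) = mex({1, 2, 3, 4, 5}) = 0
G(14) = mex({0, 2, 3, 4, 5}) = 1
G(15) = mex({0, 1, 3, 4, 5}) = 2
G(16) = mex({0, 1, 2, 4, 5}) = 3
G(17) = mex({0, 1, 3, 4, 5}) = 2
G(18) = mex({0, 1, 2, 4}) = 3
Observe that G(11)..G(18) = 0, 1, 0, 1, 2, 3, 2, 3 repeats G(0)..G(7) = 0, 1, 0, 1, 2, 3, 2, 3.
For k >= max(S) = 8, G(k) is determined by the previous 8 values G(k-8)..G(k-1); a window of 8 consecutive values has recurred shifted by 11, so by induction G(k + 11) = G(k) for all k >= 0: the sequence is periodic from the start with period 11.
One period: G(0..10) = 0, 1, 0, 1, 2, 3, 2, 3, 4, 5, 4.
44 mod 11 = 0, so G(44) = G(0) = 0.

0


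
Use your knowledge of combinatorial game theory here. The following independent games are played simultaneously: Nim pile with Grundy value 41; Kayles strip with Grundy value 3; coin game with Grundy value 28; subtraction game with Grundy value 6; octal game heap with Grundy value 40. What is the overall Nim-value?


By the Sprague-Grundy theorem, the Grundy value of a sum of games is the XOR of individual Grundy values.
Nim pile: Grundy value = 41. Running XOR: 0 XOR 41 = 41
Kayles strip: Grundy value = 3. Running XOR: 41 XOR 3 = 42
coin game: Grundy value = 28. Running XOR: 42 XOR 28 = 54
subtraction game: Grundy value = 6. Running XOR: 54 XOR 6 = 48
octal game heap: Grundy value = 40. Running XOR: 48 XOR 40 = 24
The combined Grundy value is 24.

24


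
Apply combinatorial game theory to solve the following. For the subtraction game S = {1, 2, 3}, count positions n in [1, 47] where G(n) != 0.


Subtraction set S = {1, 2, 3}, so G(n) = n mod 4.
G(n) = 0 when n is a multiple of 4.
Multiples of 4 in [1, 47]: 11
N-positions (nonzero Grundy) = 47 - 11 = 36

36


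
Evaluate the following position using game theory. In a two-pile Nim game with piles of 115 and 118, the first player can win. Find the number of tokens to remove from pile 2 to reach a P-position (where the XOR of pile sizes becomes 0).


Piles: 115 and 118
Current XOR: 115 XOR 118 = 5 (non-zero, so this is an N-position).
To make the XOR zero, we need to find a move that balances the piles.
For pile 2 (size 118): target = 118 XOR 5 = 115
We reduce pile 2 from 118 to 115.
Tokens removed: 118 - 115 = 3
Verification: 115 XOR 115 = 0

3


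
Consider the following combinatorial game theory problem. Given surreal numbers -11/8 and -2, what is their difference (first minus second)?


x = -11/8, y = -2
Converting to common denominator: 8
x = -11/8, y = -16/8
x - y = -11/8 - -2 = 5/8

5/8


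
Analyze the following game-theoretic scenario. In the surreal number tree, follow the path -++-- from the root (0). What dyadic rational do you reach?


Sign expansion: -++--
Rule: track bounds (lo, hi), initially (-inf, +inf). On '+', the current value becomes lo and we move to the simplest number in (value, hi): value + 1 if hi = +inf, otherwise the midpoint (value + hi)/2. On '-', the current value becomes hi and we move to value - 1 if lo = -inf, otherwise the midpoint (lo + value)/2.
Start at 0.
Step 1: sign = -, move left. Bounds: (-inf, 0). Value = -1
Step 2: sign = +, move right. Bounds: (-1, 0). Value = -1/2
Step 3: sign = +, move right. Bounds: (-1/2, 0). Value = -1/4
Step 4: sign = -, move left. Bounds: (-1/2, -1/4). Value = -3/8
Step 5: sign = -, move left. Bounds: (-1/2, -3/8). Value = -7/16
The surreal number with sign expansion -++-- is -7/16.

-7/16


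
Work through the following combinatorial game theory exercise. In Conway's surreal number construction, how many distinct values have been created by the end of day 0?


Day 0: {|} = 0 is born. Count = 1.
Day n: the number of surreal numbers born by day n is 2^(n+1) - 1.
By day 0: 2^1 - 1 = 1
By day 0: 1 surreal numbers.

1


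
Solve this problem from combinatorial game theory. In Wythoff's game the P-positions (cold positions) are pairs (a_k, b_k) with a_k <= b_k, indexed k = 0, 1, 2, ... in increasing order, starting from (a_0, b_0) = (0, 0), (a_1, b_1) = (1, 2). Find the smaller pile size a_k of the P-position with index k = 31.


By Wythoff's theorem, a_k = floor(k * phi) and b_k = floor(k * phi^2) = a_k + k, where phi = (1 + sqrt(5))/2 is the golden ratio.
phi = (1 + sqrt(5))/2 = 1.618034
k = 31
k * phi = 31 * 1.618034 = 50.159054
a_31 = floor(k * phi) = 50

50


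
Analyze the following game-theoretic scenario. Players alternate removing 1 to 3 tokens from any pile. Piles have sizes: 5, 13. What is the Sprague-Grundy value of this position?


Subtraction set: {1, 2, 3}
For this subtraction set, G(n) = n mod 4 (period = max + 1 = 4).
Pile 1 (size 5): G(5) = 5 mod 4 = 1
Pile 2 (size 13): G(13) = 13 mod 4 = 1
Total Grundy value = XOR of all: 1 XOR 1 = 0

0


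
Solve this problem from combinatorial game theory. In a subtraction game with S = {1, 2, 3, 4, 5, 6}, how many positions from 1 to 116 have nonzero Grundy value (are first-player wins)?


Subtraction set S = {1, 2, 3, 4, 5, 6}, so G(n) = n mod 7.
G(n) = 0 when n is a multiple of 7.
Multiples of 7 in [1, 116]: 16
N-positions (nonzero Grundy) = 116 - 16 = 100

100


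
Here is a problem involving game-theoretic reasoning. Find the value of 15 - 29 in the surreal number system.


x = 15, y = 29
x - y = 15 - 29 = -14

-14


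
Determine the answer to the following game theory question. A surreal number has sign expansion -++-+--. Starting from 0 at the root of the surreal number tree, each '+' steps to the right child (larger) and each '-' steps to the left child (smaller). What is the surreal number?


Sign expansion: -++-+--
Rule: track bounds (lo, hi), initially (-inf, +inf). On '+', the current value becomes lo and we move to the simplest number in (value, hi): value + 1 if hi = +inf, otherwise the midpoint (value + hi)/2. On '-', the current value becomes hi and we move to value - 1 if lo = -inf, otherwise the midpoint (lo + value)/2.
Start at 0.
Step 1: sign = -, move left. Bounds: (-inf, 0). Value = -1
Step 2: sign = +, move right. Bounds: (-1, 0). Value = -1/2
Step 3: sign = +, move right. Bounds: (-1/2, 0). Value = -1/4
Step 4: sign = -, move left. Bounds: (-1/2, -1/4). Value = -3/8
Step 5: sign = +, move right. Bounds: (-3/8, -1/4). Value = -5/16
Step 6: sign = -, move left. Bounds: (-3/8, -5/16). Value = -11/32
Step 7: sign = -, move left. Bounds: (-3/8, -11/32). Value = -23/64
The surreal number with sign expansion -++-+-- is -23/64.

-23/64


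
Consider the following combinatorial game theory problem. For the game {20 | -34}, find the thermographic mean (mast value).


Game = {20 | -34}, a switch {a | b} with numbers a > b.
Its thermograph has left wall a - t and right wall b + t, which meet at t = (a - b)/2, where both equal (a + b)/2. So the mast (mean value) is at (a + b)/2.
Mean = (20 + (-34))/2 = -14/2 = -7

-7


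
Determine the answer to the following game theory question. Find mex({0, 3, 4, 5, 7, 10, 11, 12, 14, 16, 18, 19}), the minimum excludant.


Set = {0, 3, 4, 5, 7, 10, 11, 12, 14, 16, 18, 19}
0 is in the set.
1 is NOT in the set. This is the mex.
mex = 1

1


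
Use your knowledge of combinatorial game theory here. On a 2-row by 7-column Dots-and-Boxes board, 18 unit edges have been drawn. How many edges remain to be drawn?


Grid: 2 x 7 boxes, i.e. 3 rows and 8 columns of dots.
Horizontal edges: (rows + 1) * cols = 3 * 7 = 21
Vertical edges: rows * (cols + 1) = 2 * 8 = 16
Total edges: 21 + 16 = 37
Edges drawn: 18
Remaining: 37 - 18 = 19

19


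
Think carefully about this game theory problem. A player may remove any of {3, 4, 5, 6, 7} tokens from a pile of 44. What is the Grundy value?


The subtraction set is S = {3, 4, 5, 6, 7}.
G(k) = mex{ G(k - s) : s in S, s <= k }. We compute iteratively: G(0) = 0.
G(1) = mex({}) = 0
G(2) = mex({}) = 0
G(3) = mex({0}) = 1
G(4) = mex({0}) = 1
G(5) = mex({0}) = 1
G(6) = mex({0, 1}) = 2
G(7) = mex({0, 1}) = 2
G(8) = mex({0, 1}) = 2
G(9) = mex({0, 1, 2}) = 3
G(10) = mex({1, 2}) = 0
G(11) = mex({1, 2}) = 0
G(12) = mex({1, 2, 3}) = 0
G(13) = mex({0, 2, 3}) = 1
G(14) = mex({0, 2, 3}) = 1
G(15) = mex({0, 2, 3}) = 1
G(16) = mex({0, 1, 3}) = 2
Observe that G(10)..G(16) = 0, 0, 0, 1, 1, 1, 2 repeats G(0)..G(6) = 0, 0, 0, 1, 1, 1, 2.
For k >= max(S) = 7, G(k) is determined by the previous 7 values G(k-7)..G(k-1); a window of 7 consecutive values has recurred shifted by 10, so by induction G(k + 10) = G(k) for all k >= 0: the sequence is periodic from the start with period 10.
One period: G(0..9) = 0, 0, 0, 1, 1, 1, 2, 2, 2, 3.
44 mod 10 = 4, so G(44) = G(4) = 1.

1


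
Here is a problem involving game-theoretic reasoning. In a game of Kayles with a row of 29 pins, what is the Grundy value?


Kayles: a move removes 1 or 2 adjacent pins from a contiguous row.
Removing pins from a row of k leaves two independent rows (a, b) with a + b = k - 1 (one pin) or a + b = k - 2 (two pins); an end removal gives a = 0.
By Sprague-Grundy, G(k) = mex{ G(a) XOR G(b) } over all these splits. G(0) = 0.
G(1): splits (0,0):0^0=0 -> mex({0}) = 1
G(2): splits (0,1):0^1=1 (0,0):0^0=0 -> mex({0, 1}) = 2
G(3): splits (0,2):0^2=2 (1,1):1^1=0 (0,1):0^1=1 -> mex({0, 1, 2}) = 3
G(4): splits (0,3):0^3=3 (1,2):1^2=3 (0,2):0^2=2 (1,1):1^1=0 -> mex({0, 2, 3}) = 1
G(5): splits (0,4):0^1=1 (1,3):1^3=2 (2,2):2^2=0 (0,3):0^3=3 (1,2):1^2=3 -> mex({0, 1, 2, 3}) = 4
G(6) = mex({0, 1, 2, 4}) = 3
G(7) = mex({0, 1, 3, 4, 5}) = 2
G(8) = mex({0, 2, 3, 5, 6}) = 1
G(9) = mex({0, 1, 2, 3, 6, 7}) = 4
G(10) = mex({0, 1, 3, 4, 5, 7}) = 2
G(11) = mex({0, 1, 2, 3, 4, 5}) = 6
G(12) = mex({0, 1, 2, 3, 5, 6, 7}) = 4
G(13) = mex({0, 2, 3, 4, 6, 7}) = 1
G(14) = mex({0, 1, 4, 5, 6, 7}) = 2
G(15) = mex({0, 1, 2, 3, 4, 5, 6}) = 7
G(16) = mex({0, 2, 3, 5, 6, 7}) = 1
G(17) = mex({0, 1, 2, 3, 5, 6, 7}) = 4
G(18) = mex({0, 1, 2, 4, 5, 6}) = 3
G(19) = mex({0, 1, 3, 4, 5, 7}) = 2
G(20) = mex({0, 2, 3, 4, 5, 6, 7}) = 1
G(21) = mex({0, 1, 2, 3, 5, 6, 7}) = 4
G(22) = mex({0, 1, 2, 3, 4, 5, 7}) = 6
G(23) = mex({0, 1, 2, 3, 4, 5, 6}) = 7
G(24) = mex({0, 1, 2, 3, 5, 6, 7}) = 4
G(25) = mex({0, 2, 3, 4, 6, 7}) = 1
G(26) = mex({0, 1, 3, 4, 5, 6, 7}) = 2
G(27) = mex({0, 1, 2, 3, 4, 5, 6, 7}) = 8
G(28) = mex({0, 1, 2, 3, 4, 6, 7, 8}) = 5
G(29) = mex({0, 1, 2, 3, 5, 6, 7, 8, 9}) = 4
Therefore G(29) = 4.

4


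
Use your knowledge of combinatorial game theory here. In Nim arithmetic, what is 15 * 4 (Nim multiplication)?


Nim multiplication is bilinear over XOR: (u XOR v) * w = (u*w) XOR (v*w).
So we split each operand into its bit components and XOR the pairwise Nim products.
15 = 1 + 2 + 4 + 8 (as XOR of powers of 2).
4 = 4 (as XOR of powers of 2).
Using the standard Nim-product table on single bits:
  2*2 = 3,   2*4 = 8,   2*8 = 12,
  4*4 = 6,   4*8 = 11,  8*8 = 13,
and  1*x = x (identity), k*l = l*k (commutative).
Pairwise Nim products:
  1 * 4 = 4
  2 * 4 = 8
  4 * 4 = 6
  8 * 4 = 11
XOR them: 4 XOR 8 XOR 6 XOR 11 = 1.
Result: 15 * 4 = 1 (in Nim).

1


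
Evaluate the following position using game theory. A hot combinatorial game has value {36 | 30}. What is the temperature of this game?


The game is {36 | 30}, a switch {a | b} with numbers a > b.
Cooling {a | b} by t gives {a - t | b + t}, which stops being hot when a - t = b + t, i.e. at t = (a - b)/2. So the temperature of a switch is (a - b)/2.
Temperature = (Left option - Right option) / 2
= (36 - (30)) / 2
= 6 / 2
= 3

3


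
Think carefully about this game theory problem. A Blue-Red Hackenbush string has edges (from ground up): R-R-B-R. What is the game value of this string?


Edges (from ground): R-R-B-R
By Berlekamp's sign-expansion rule, a Blue-Red Hackenbush stalk has the value of the surreal number whose sign sequence is the edge sequence with B -> + and R -> -.
Sign sequence: --+-
Trace the sign expansion in the surreal number tree, starting from 0:
Edge 1: R (sign -) -> bounds (-inf, 0), value = -1
Edge 2: R (sign -) -> bounds (-inf, -1), value = -2
Edge 3: B (sign +) -> bounds (-2, -1), value = -3/2
Edge 4: R (sign -) -> bounds (-2, -3/2), value = -7/4
Game value = -7/4

-7/4


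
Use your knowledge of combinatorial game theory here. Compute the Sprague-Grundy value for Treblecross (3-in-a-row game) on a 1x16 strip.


Treblecross: place X on empty cells; 3-in-a-row wins.
Playing within two cells of an existing X lets the opponent win at once, so sensible play treats the cells i-2..i+2 around each X as dead. The player left with no safe cell loses, so this is a normal-play take-away game on strips of safe cells.
Placing X at cell i (0-indexed) of a strip of k safe cells leaves independent strips of sizes max(0, i-2) and max(0, k-i-3). Hence G(k) = mex{ G(max(0,i-2)) XOR G(max(0,k-i-3)) : 0 <= i < k }, with G(0) = 0.
G(1): splits (0,0):0^0=0 -> mex({0}) = 1
G(2): splits (0,0):0^0=0 -> mex({0}) = 1
G(3): splits (0,0):0^0=0 -> mex({0}) = 1
G(4): splits (0,1):0^1=1 (0,0):0^0=0 -> mex({0, 1}) = 2
G(5): splits (0,2):0^1=1 (0,1):0^1=1 (0,0):0^0=0 -> mex({0, 1}) = 2
G(6) = mex({1}) = 0
G(7) = mex({0, 1, 2}) = 3
G(8) = mex({0, 1, 2}) = 3
G(9) = mex({0, 2}) = 1
G(10) = mex({0, 2, 3}) = 1
G(11) = mex({0, 3}) = 1
G(12) = mex({1, 3}) = 0
G(13) = mex({0, 1, 2, 3}) = 4
G(14) = mex({0, 1, 2}) = 3
G(15) = mex({0, 1, 2}) = 3
G(16) = mex({0, 1, 2, 4}) = 3
Therefore G(16) = 3.

3


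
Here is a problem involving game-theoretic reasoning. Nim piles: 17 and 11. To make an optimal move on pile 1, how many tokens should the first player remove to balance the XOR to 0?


Piles: 17 and 11
Current XOR: 17 XOR 11 = 26 (non-zero, so this is an N-position).
To make the XOR zero, we need to find a move that balances the piles.
For pile 1 (size 17): target = 17 XOR 26 = 11
We reduce pile 1 from 17 to 11.
Tokens removed: 17 - 11 = 6
Verification: 11 XOR 11 = 0

6


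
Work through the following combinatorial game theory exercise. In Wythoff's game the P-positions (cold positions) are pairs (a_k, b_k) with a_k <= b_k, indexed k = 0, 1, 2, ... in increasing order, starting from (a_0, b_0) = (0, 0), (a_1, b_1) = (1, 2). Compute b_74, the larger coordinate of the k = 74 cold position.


By Wythoff's theorem, a_k = floor(k * phi) and b_k = floor(k * phi^2) = a_k + k, where phi = (1 + sqrt(5))/2 is the golden ratio.
phi = (1 + sqrt(5))/2 = 1.618034
phi^2 = phi + 1 = 2.618034
k = 74
k * phi^2 = 74 * 2.618034 = 193.734515
b_74 = floor(k * phi^2) = 193 (check: a_74 + k = 119 + 74 = 193)

193


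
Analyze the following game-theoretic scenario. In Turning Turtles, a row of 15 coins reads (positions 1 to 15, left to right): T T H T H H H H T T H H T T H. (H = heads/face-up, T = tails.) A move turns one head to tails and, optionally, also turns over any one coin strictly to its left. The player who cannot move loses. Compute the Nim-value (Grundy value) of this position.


Coins: T T H T H H H H T T H H T T H
Key fact: a single head at position k behaves exactly like a Nim heap of size k (turning it to T and optionally flipping a coin at j < k corresponds to moving the heap from k to j, or to 0), and heads combine as a disjunctive sum (two heads at the same place would cancel, matching j XOR j = 0). So the Nim-value is the XOR of the 1-indexed positions of the heads.
Face-up positions (1-indexed): [3, 5, 6, 7, 8, 11, 12, 15]
XOR 0 with 3: 0 XOR 3 = 3
XOR 3 with 5: 3 XOR 5 = 6
XOR 6 with 6: 6 XOR 6 = 0
XOR 0 with 7: 0 XOR 7 = 7
XOR 7 with 8: 7 XOR 8 = 15
XOR 15 with 11: 15 XOR 11 = 4
XOR 4 with 12: 4 XOR 12 = 8
XOR 8 with 15: 8 XOR 15 = 7
Nim-value = 7

7


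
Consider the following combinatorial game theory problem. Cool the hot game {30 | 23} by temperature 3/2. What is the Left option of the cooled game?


Original game: {30 | 23} (a switch {a | b} with a > b).
Cooling by t (for t below the temperature (a - b)/2 = 7/2) taxes each move by t: {a | b} cooled by t is {a - t | b + t}.
Cooling amount: t = 3/2
Cooled Left option: 30 - 3/2 = 57/2
Cooled Right option: 23 + 3/2 = 49/2
Cooled game: {57/2 | 49/2}
Left option = 57/2

57/2


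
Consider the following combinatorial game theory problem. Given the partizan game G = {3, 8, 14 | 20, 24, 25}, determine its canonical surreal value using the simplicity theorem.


Left options: {3, 8, 14}, max = 14
Right options: {20, 24, 25}, min = 20
All options are numbers and max(Left) < min(Right), so by the simplicity theorem the value is the simplest (earliest-born) number strictly between 14 and 20.
Integers 15 through 19 all lie strictly between 14 and 20.
Among integers, the simplest (lowest birthday = smallest |n|; 0 is born on day 0, +-n on day n) is 15.
No non-integer in the interval can be simpler: if x is a non-integer in the interval, then floor(x) or ceil(x) also lies in the interval (the interval contains an integer), and both are proper prefixes of x's sign expansion, i.e. born earlier. So the game value is 15.
Game value = 15

15


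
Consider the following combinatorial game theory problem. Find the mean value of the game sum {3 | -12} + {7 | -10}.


G1 = {3 | -12}, G2 = {7 | -10}
Each is a switch {a | b} with numbers a > b; its mean value is (a + b)/2, and mean value is additive over game sums: m(G1 + G2) = m(G1) + m(G2).
Mean of G1 = (3 + (-12))/2 = -9/2 = -9/2
Mean of G2 = (7 + (-10))/2 = -3/2 = -3/2
Mean of G1 + G2 = -9/2 + -3/2 = -6

-6


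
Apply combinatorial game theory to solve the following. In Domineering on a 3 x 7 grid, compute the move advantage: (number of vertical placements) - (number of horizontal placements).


Board is 3 x 7 (rows x cols).
Left (vertical) placements: (rows-1) * cols = 2 * 7 = 14
Right (horizontal) placements: rows * (cols-1) = 3 * 6 = 18
Advantage = Left - Right = 14 - 18 = -4

-4


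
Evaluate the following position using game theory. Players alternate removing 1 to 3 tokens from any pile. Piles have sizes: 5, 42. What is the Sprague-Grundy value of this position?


Subtraction set: {1, 2, 3}
For this subtraction set, G(n) = n mod 4 (period = max + 1 = 4).
Pile 1 (size 5): G(5) = 5 mod 4 = 1
Pile 2 (size 42): G(42) = 42 mod 4 = 2
Total Grundy value = XOR of all: 1 XOR 2 = 3

3


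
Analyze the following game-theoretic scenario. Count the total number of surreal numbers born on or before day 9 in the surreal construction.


Day 0: {|} = 0 is born. Count = 1.
Day n: the number of surreal numbers born by day n is 2^(n+1) - 1.
By day 0: 2^1 - 1 = 1
By day 1: 2^2 - 1 = 3
By day 2: 2^3 - 1 = 7
By day 3: 2^4 - 1 = 15
By day 4: 2^5 - 1 = 31
By day 5: 2^6 - 1 = 63
By day 6: 2^7 - 1 = 127
By day 7: 2^8 - 1 = 255
By day 8: 2^9 - 1 = 511
By day 9: 2^10 - 1 = 1023
By day 9: 1023 surreal numbers.

1023


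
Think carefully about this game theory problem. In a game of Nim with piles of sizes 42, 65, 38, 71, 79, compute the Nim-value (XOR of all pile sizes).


We need the XOR (exclusive or) of all pile sizes.
After XOR-ing pile 1 (size 42): 0 XOR 42 = 42
After XOR-ing pile 2 (size 65): 42 XOR 65 = 107
After XOR-ing pile 3 (size 38): 107 XOR 38 = 77
After XOR-ing pile 4 (size 71): 77 XOR 71 = 10
After XOR-ing pile 5 (size 79): 10 XOR 79 = 69
The Nim-value of this position is 69.

69


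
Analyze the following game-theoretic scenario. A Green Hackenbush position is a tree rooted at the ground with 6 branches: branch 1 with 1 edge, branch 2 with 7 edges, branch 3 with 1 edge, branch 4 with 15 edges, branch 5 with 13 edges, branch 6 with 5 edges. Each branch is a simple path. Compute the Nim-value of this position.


The tree has 6 branches from the ground vertex.
In Green Hackenbush, the Nim-value of a simple path of length k is k.
Branch 1: length 1, Nim-value = 1
Branch 2: length 7, Nim-value = 7
Branch 3: length 1, Nim-value = 1
Branch 4: length 15, Nim-value = 15
Branch 5: length 13, Nim-value = 13
Branch 6: length 5, Nim-value = 5
Total Nim-value = XOR of all branch values:
0 XOR 1 = 1
1 XOR 7 = 6
6 XOR 1 = 7
7 XOR 15 = 8
8 XOR 13 = 5
5 XOR 5 = 0
Nim-value of the tree = 0

0


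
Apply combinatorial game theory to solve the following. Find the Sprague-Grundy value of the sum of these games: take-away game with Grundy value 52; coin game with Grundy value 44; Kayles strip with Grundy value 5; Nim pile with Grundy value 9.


By the Sprague-Grundy theorem, the Grundy value of a sum of games is the XOR of individual Grundy values.
take-away game: Grundy value = 52. Running XOR: 0 XOR 52 = 52
coin game: Grundy value = 44. Running XOR: 52 XOR 44 = 24
Kayles strip: Grundy value = 5. Running XOR: 24 XOR 5 = 29
Nim pile: Grundy value = 9. Running XOR: 29 XOR 9 = 20
The combined Grundy value is 20.

20


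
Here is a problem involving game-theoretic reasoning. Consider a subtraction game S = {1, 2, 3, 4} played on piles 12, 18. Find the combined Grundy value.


Subtraction set: {1, 2, 3, 4}
For this subtraction set, G(n) = n mod 5 (period = max + 1 = 5).
Pile 1 (size 12): G(12) = 12 mod 5 = 2
Pile 2 (size 18): G(18) = 18 mod 5 = 3
Total Grundy value = XOR of all: 2 XOR 3 = 1

1


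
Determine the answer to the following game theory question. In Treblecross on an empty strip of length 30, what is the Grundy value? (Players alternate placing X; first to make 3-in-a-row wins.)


Treblecross: place X on empty cells; 3-in-a-row wins.
Playing within two cells of an existing X lets the opponent win at once, so sensible play treats the cells i-2..i+2 around each X as dead. The player left with no safe cell loses, so this is a normal-play take-away game on strips of safe cells.
Placing X at cell i (0-indexed) of a strip of k safe cells leaves independent strips of sizes max(0, i-2) and max(0, k-i-3). Hence G(k) = mex{ G(max(0,i-2)) XOR G(max(0,k-i-3)) : 0 <= i < k }, with G(0) = 0.
G(1): splits (0,0):0^0=0 -> mex({0}) = 1
G(2): splits (0,0):0^0=0 -> mex({0}) = 1
G(3): splits (0,0):0^0=0 -> mex({0}) = 1
G(4): splits (0,1):0^1=1 (0,0):0^0=0 -> mex({0, 1}) = 2
G(5): splits (0,2):0^1=1 (0,1):0^1=1 (0,0):0^0=0 -> mex({0, 1}) = 2
G(6) = mex({1}) = 0
G(7) = mex({0, 1, 2}) = 3
G(8) = mex({0, 1, 2}) = 3
G(9) = mex({0, 2}) = 1
G(10) = mex({0, 2, 3}) = 1
G(11) = mex({0, 3}) = 1
G(12) = mex({1, 3}) = 0
G(13) = mex({0, 1, 2, 3}) = 4
G(14) = mex({0, 1, 2}) = 3
G(15) = mex({0, 1, 2}) = 3
G(16) = mex({0, 1, 2, 4}) = 3
G(17) = mex({0, 1, 3, 4}) = 2
G(18) = mex({0, 1, 3, 4}) = 2
G(19) = mex({0, 1, 3, 5}) = 2
G(20) = mex({0, 1, 2, 3, 5}) = 4
G(21) = mex({0, 1, 2, 3, 5}) = 4
G(22) = mex({1, 2, 6}) = 0
G(23) = mex({0, 1, 2, 3, 4, 6}) = 5
G(24) = mex({0, 1, 2, 3, 4}) = 5
G(25) = mex({0, 1, 3, 4, 7}) = 2
G(26) = mex({0, 1, 3, 4, 5, 7}) = 2
G(27) = mex({0, 1, 3, 5}) = 2
G(28) = mex({0, 1, 2, 5}) = 3
G(29) = mex({0, 1, 2, 4, 5, 6}) = 3
G(30) = mex({1, 2, 4, 6}) = 0
Therefore G(30) = 0.

0


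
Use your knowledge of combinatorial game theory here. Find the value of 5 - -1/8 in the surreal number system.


x = 5, y = -1/8
Converting to common denominator: 8
x = 40/8, y = -1/8
x - y = 5 - -1/8 = 41/8

41/8


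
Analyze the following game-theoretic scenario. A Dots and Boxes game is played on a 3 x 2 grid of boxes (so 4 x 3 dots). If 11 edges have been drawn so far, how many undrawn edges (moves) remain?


Grid: 3 x 2 boxes, i.e. 4 rows and 3 columns of dots.
Horizontal edges: (rows + 1) * cols = 4 * 2 = 8
Vertical edges: rows * (cols + 1) = 3 * 3 = 9
Total edges: 8 + 9 = 17
Edges drawn: 11
Remaining: 17 - 11 = 6

6


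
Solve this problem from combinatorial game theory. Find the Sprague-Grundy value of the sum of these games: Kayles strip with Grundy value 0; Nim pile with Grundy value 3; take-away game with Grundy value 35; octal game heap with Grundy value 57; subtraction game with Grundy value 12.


By the Sprague-Grundy theorem, the Grundy value of a sum of games is the XOR of individual Grundy values.
Kayles strip: Grundy value = 0. Running XOR: 0 XOR 0 = 0
Nim pile: Grundy value = 3. Running XOR: 0 XOR 3 = 3
take-away game: Grundy value = 35. Running XOR: 3 XOR 35 = 32
octal game heap: Grundy value = 57. Running XOR: 32 XOR 57 = 25
subtraction game: Grundy value = 12. Running XOR: 25 XOR 12 = 21
The combined Grundy value is 21.

21


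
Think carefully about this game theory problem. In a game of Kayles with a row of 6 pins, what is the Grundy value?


Kayles: a move removes 1 or 2 adjacent pins from a contiguous row.
Removing pins from a row of k leaves two independent rows (a, b) with a + b = k - 1 (one pin) or a + b = k - 2 (two pins); an end removal gives a = 0.
By Sprague-Grundy, G(k) = mex{ G(a) XOR G(b) } over all these splits. G(0) = 0.
G(1): splits (0,0):0^0=0 -> mex({0}) = 1
G(2): splits (0,1):0^1=1 (0,0):0^0=0 -> mex({0, 1}) = 2
G(3): splits (0,2):0^2=2 (1,1):1^1=0 (0,1):0^1=1 -> mex({0, 1, 2}) = 3
G(4): splits (0,3):0^3=3 (1,2):1^2=3 (0,2):0^2=2 (1,1):1^1=0 -> mex({0, 2, 3}) = 1
G(5): splits (0,4):0^1=1 (1,3):1^3=2 (2,2):2^2=0 (0,3):0^3=3 (1,2):1^2=3 -> mex({0, 1, 2, 3}) = 4
G(6) = mex({0, 1, 2, 4}) = 3
Therefore G(6) = 3.

3


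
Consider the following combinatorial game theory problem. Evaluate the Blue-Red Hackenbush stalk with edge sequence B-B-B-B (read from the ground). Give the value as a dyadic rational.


Edges (from ground): B-B-B-B
By Berlekamp's sign-expansion rule, a Blue-Red Hackenbush stalk has the value of the surreal number whose sign sequence is the edge sequence with B -> + and R -> -.
Sign sequence: ++++
Trace the sign expansion in the surreal number tree, starting from 0:
Edge 1: B (sign +) -> bounds (0, +inf), value = 1
Edge 2: B (sign +) -> bounds (1, +inf), value = 2
Edge 3: B (sign +) -> bounds (2, +inf), value = 3
Edge 4: B (sign +) -> bounds (3, +inf), value = 4
Game value = 4

4


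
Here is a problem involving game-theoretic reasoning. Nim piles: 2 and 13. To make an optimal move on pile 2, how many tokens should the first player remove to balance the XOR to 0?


Piles: 2 and 13
Current XOR: 2 XOR 13 = 15 (non-zero, so this is an N-position).
To make the XOR zero, we need to find a move that balances the piles.
For pile 2 (size 13): target = 13 XOR 15 = 2
We reduce pile 2 from 13 to 2.
Tokens removed: 13 - 2 = 11
Verification: 2 XOR 2 = 0

11


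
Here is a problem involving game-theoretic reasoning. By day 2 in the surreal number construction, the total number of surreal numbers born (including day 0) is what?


Day 0: {|} = 0 is born. Count = 1.
Day n: the number of surreal numbers born by day n is 2^(n+1) - 1.
By day 0: 2^1 - 1 = 1
By day 1: 2^2 - 1 = 3
By day 2: 2^3 - 1 = 7
By day 2: 7 surreal numbers.

7


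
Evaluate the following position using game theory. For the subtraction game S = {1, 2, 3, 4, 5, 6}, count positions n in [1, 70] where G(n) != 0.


Subtraction set S = {1, 2, 3, 4, 5, 6}, so G(n) = n mod 7.
G(n) = 0 when n is a multiple of 7.
Multiples of 7 in [1, 70]: 10
N-positions (nonzero Grundy) = 70 - 10 = 60

60


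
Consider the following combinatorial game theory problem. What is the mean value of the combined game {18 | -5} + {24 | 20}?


G1 = {18 | -5}, G2 = {24 | 20}
Each is a switch {a | b} with numbers a > b; its mean value is (a + b)/2, and mean value is additive over game sums: m(G1 + G2) = m(G1) + m(G2).
Mean of G1 = (18 + (-5))/2 = 13/2 = 13/2
Mean of G2 = (24 + (20))/2 = 44/2 = 22
Mean of G1 + G2 = 13/2 + 22 = 57/2

57/2


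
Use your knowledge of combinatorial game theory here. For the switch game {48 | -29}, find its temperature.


The game is {48 | -29}, a switch {a | b} with numbers a > b.
Cooling {a | b} by t gives {a - t | b + t}, which stops being hot when a - t = b + t, i.e. at t = (a - b)/2. So the temperature of a switch is (a - b)/2.
Temperature = (Left option - Right option) / 2
= (48 - (-29)) / 2
= 77 / 2
= 77/2

77/2


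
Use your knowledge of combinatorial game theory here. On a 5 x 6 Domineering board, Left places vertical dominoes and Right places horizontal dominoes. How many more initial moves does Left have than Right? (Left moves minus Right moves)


Board is 5 x 6 (rows x cols).
Left (vertical) placements: (rows-1) * cols = 4 * 6 = 24
Right (horizontal) placements: rows * (cols-1) = 5 * 5 = 25
Advantage = Left - Right = 24 - 25 = -1

-1


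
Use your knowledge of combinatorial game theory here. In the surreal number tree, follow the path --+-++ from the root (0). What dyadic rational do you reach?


Sign expansion: --+-++
Rule: track bounds (lo, hi), initially (-inf, +inf). On '+', the current value becomes lo and we move to the simplest number in (value, hi): value + 1 if hi = +inf, otherwise the midpoint (value + hi)/2. On '-', the current value becomes hi and we move to value - 1 if lo = -inf, otherwise the midpoint (lo + value)/2.
Start at 0.
Step 1: sign = -, move left. Bounds: (-inf, 0). Value = -1
Step 2: sign = -, move left. Bounds: (-inf, -1). Value = -2
Step 3: sign = +, move right. Bounds: (-2, -1). Value = -3/2
Step 4: sign = -, move left. Bounds: (-2, -3/2). Value = -7/4
Step 5: sign = +, move right. Bounds: (-7/4, -3/2). Value = -13/8
Step 6: sign = +, move right. Bounds: (-13/8, -3/2). Value = -25/16
The surreal number with sign expansion --+-++ is -25/16.

-25/16


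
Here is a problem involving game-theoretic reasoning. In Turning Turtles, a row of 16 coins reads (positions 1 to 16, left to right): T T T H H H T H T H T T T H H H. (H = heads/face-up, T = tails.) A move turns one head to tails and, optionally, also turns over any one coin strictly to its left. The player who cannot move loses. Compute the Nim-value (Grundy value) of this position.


Coins: T T T H H H T H T H T T T H H H
Key fact: a single head at position k behaves exactly like a Nim heap of size k (turning it to T and optionally flipping a coin at j < k corresponds to moving the heap from k to j, or to 0), and heads combine as a disjunctive sum (two heads at the same place would cancel, matching j XOR j = 0). So the Nim-value is the XOR of the 1-indexed positions of the heads.
Face-up positions (1-indexed): [4, 5, 6, 8, 10, 14, 15, 16]
XOR 0 with 4: 0 XOR 4 = 4
XOR 4 with 5: 4 XOR 5 = 1
XOR 1 with 6: 1 XOR 6 = 7
XOR 7 with 8: 7 XOR 8 = 15
XOR 15 with 10: 15 XOR 10 = 5
XOR 5 with 14: 5 XOR 14 = 11
XOR 11 with 15: 11 XOR 15 = 4
XOR 4 with 16: 4 XOR 16 = 20
Nim-value = 20

20


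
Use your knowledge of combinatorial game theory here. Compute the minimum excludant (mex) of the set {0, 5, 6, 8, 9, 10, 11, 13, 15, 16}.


Set = {0, 5, 6, 8, 9, 10, 11, 13, 15, 16}
0 is in the set.
1 is NOT in the set. This is the mex.
mex = 1

1


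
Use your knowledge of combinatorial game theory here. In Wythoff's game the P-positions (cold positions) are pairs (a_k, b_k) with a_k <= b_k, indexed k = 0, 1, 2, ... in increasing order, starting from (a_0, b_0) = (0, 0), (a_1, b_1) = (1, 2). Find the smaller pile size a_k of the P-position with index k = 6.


By Wythoff's theorem, a_k = floor(k * phi) and b_k = floor(k * phi^2) = a_k + k, where phi = (1 + sqrt(5))/2 is the golden ratio.
phi = (1 + sqrt(5))/2 = 1.618034
k = 6
k * phi = 6 * 1.618034 = 9.708204
a_6 = floor(k * phi) = 9

9


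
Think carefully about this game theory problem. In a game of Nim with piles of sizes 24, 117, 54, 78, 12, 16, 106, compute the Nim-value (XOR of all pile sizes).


We need the XOR (exclusive or) of all pile sizes.
After XOR-ing pile 1 (size 24): 0 XOR 24 = 24
After XOR-ing pile 2 (size 117): 24 XOR 117 = 109
After XOR-ing pile 3 (size 54): 109 XOR 54 = 91
After XOR-ing pile 4 (size 78): 91 XOR 78 = 21
After XOR-ing pile 5 (size 12): 21 XOR 12 = 25
After XOR-ing pile 6 (size 16): 25 XOR 16 = 9
After XOR-ing pile 7 (size 106): 9 XOR 106 = 99
The Nim-value of this position is 99.

99


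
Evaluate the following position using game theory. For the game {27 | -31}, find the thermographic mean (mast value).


Game = {27 | -31}, a switch {a | b} with numbers a > b.
Its thermograph has left wall a - t and right wall b + t, which meet at t = (a - b)/2, where both equal (a + b)/2. So the mast (mean value) is at (a + b)/2.
Mean = (27 + (-31))/2 = -4/2 = -2

-2


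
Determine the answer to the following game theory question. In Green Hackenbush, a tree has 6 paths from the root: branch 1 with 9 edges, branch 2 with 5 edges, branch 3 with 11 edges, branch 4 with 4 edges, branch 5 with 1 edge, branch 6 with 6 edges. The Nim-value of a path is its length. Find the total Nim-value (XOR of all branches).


The tree has 6 branches from the ground vertex.
In Green Hackenbush, the Nim-value of a simple path of length k is k.
Branch 1: length 9, Nim-value = 9
Branch 2: length 5, Nim-value = 5
Branch 3: length 11, Nim-value = 11
Branch 4: length 4, Nim-value = 4
Branch 5: length 1, Nim-value = 1
Branch 6: length 6, Nim-value = 6
Total Nim-value = XOR of all branch values:
0 XOR 9 = 9
9 XOR 5 = 12
12 XOR 11 = 7
7 XOR 4 = 3
3 XOR 1 = 2
2 XOR 6 = 4
Nim-value of the tree = 4

4


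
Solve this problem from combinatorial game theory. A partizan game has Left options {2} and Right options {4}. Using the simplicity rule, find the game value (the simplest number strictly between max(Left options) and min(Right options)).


Left options: {2}, max = 2
Right options: {4}, min = 4
All options are numbers and max(Left) < min(Right), so by the simplicity theorem the value is the simplest (earliest-born) number strictly between 2 and 4.
The only integer strictly between 2 and 4 is 3.
No non-integer in the interval can be simpler: if x is a non-integer in the interval, then floor(x) or ceil(x) also lies in the interval (the interval contains an integer), and both are proper prefixes of x's sign expansion, i.e. born earlier. So the game value is 3.
Game value = 3

3


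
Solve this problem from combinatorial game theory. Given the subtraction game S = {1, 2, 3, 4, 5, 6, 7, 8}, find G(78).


The subtraction set is S = {1, 2, 3, 4, 5, 6, 7, 8}.
G(k) = mex{ G(k - s) : s in S, s <= k }. We compute iteratively: G(0) = 0.
G(1) = mex({0}) = 1
G(2) = mex({0, 1}) = 2
G(3) = mex({0, 1, 2}) = 3
G(4) = mex({0, 1, 2, 3}) = 4
G(5) = mex({0, 1, 2, 3, 4}) = 5
G(6) = mex({0, 1, 2, 3, 4, 5}) = 6
G(7) = mex({0, 1, 2, 3, 4, 5, 6}) = 7
G(8) = mex({0, 1, 2, 3, 4, 5, 6, 7}) = 8
G(9) = mex({1, 2, 3, 4, 5, 6, 7, 8}) = 0
G(10) = mex({0, 2, 3, 4, 5, 6, 7, 8}) = 1
G(11) = mex({0, 1, 3, 4, 5, 6, 7, 8}) = 2
G(12) = mex({0, 1, 2, 4, 5, 6, 7, 8}) = 3
G(13) = mex({0, 1, 2, 3, 5, 6, 7, 8}) = 4
G(14) = mex({0, 1, 2, 3, 4, 6, 7, 8}) = 5
G(15) = mex({0, 1, 2, 3, 4, 5, 7, 8}) = 6
G(16) = mex({0, 1, 2, 3, 4, 5, 6, 8}) = 7
Observe that G(9)..G(16) = 0, 1, 2, 3, 4, 5, 6, 7 repeats G(0)..G(7) = 0, 1, 2, 3, 4, 5, 6, 7.
For k >= max(S) = 8, G(k) is determined by the previous 8 values G(k-8)..G(k-1); a window of 8 consecutive values has recurred shifted by 9, so by induction G(k + 9) = G(k) for all k >= 0: the sequence is periodic from the start with period 9.
One period: G(0..8) = 0, 1, 2, 3, 4, 5, 6, 7, 8.
78 mod 9 = 6, so G(78) = G(6) = 6.

6


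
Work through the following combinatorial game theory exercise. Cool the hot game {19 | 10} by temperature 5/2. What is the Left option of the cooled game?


Original game: {19 | 10} (a switch {a | b} with a > b).
Cooling by t (for t below the temperature (a - b)/2 = 9/2) taxes each move by t: {a | b} cooled by t is {a - t | b + t}.
Cooling amount: t = 5/2
Cooled Left option: 19 - 5/2 = 33/2
Cooled Right option: 10 + 5/2 = 25/2
Cooled game: {33/2 | 25/2}
Left option = 33/2

33/2


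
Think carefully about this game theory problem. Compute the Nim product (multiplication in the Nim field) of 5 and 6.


Nim multiplication is bilinear over XOR: (u XOR v) * w = (u*w) XOR (v*w).
So we split each operand into its bit components and XOR the pairwise Nim products.
5 = 1 + 4 (as XOR of powers of 2).
6 = 2 + 4 (as XOR of powers of 2).
Using the standard Nim-product table on single bits:
  2*2 = 3,   2*4 = 8,   2*8 = 12,
  4*4 = 6,   4*8 = 11,  8*8 = 13,
and  1*x = x (identity), k*l = l*k (commutative).
Pairwise Nim products:
  1 * 2 = 2
  1 * 4 = 4
  4 * 2 = 8
  4 * 4 = 6
XOR them: 2 XOR 4 XOR 8 XOR 6 = 8.
Result: 5 * 6 = 8 (in Nim).

8


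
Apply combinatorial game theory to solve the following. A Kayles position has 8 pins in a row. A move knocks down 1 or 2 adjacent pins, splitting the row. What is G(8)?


Kayles: a move removes 1 or 2 adjacent pins from a contiguous row.
Removing pins from a row of k leaves two independent rows (a, b) with a + b = k - 1 (one pin) or a + b = k - 2 (two pins); an end removal gives a = 0.
By Sprague-Grundy, G(k) = mex{ G(a) XOR G(b) } over all these splits. G(0) = 0.
G(1): splits (0,0):0^0=0 -> mex({0}) = 1
G(2): splits (0,1):0^1=1 (0,0):0^0=0 -> mex({0, 1}) = 2
G(3): splits (0,2):0^2=2 (1,1):1^1=0 (0,1):0^1=1 -> mex({0, 1, 2}) = 3
G(4): splits (0,3):0^3=3 (1,2):1^2=3 (0,2):0^2=2 (1,1):1^1=0 -> mex({0, 2, 3}) = 1
G(5): splits (0,4):0^1=1 (1,3):1^3=2 (2,2):2^2=0 (0,3):0^3=3 (1,2):1^2=3 -> mex({0, 1, 2, 3}) = 4
G(6) = mex({0, 1, 2, 4}) = 3
G(7) = mex({0, 1, 3, 4, 5}) = 2
G(8) = mex({0, 2, 3, 5, 6}) = 1
Therefore G(8) = 1.

1


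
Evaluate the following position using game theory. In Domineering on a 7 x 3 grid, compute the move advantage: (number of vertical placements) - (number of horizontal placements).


Board is 7 x 3 (rows x cols).
Left (vertical) placements: (rows-1) * cols = 6 * 3 = 18
Right (horizontal) placements: rows * (cols-1) = 7 * 2 = 14
Advantage = Left - Right = 18 - 14 = 4

4


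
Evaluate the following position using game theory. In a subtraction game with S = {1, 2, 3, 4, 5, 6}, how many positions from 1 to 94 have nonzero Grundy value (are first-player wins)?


Subtraction set S = {1, 2, 3, 4, 5, 6}, so G(n) = n mod 7.
G(n) = 0 when n is a multiple of 7.
Multiples of 7 in [1, 94]: 13
N-positions (nonzero Grundy) = 94 - 13 = 81

81


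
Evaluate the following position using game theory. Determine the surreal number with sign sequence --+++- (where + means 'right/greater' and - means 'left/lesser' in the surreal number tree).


Sign expansion: --+++-
Rule: track bounds (lo, hi), initially (-inf, +inf). On '+', the current value becomes lo and we move to the simplest number in (value, hi): value + 1 if hi = +inf, otherwise the midpoint (value + hi)/2. On '-', the current value becomes hi and we move to value - 1 if lo = -inf, otherwise the midpoint (lo + value)/2.
Start at 0.
Step 1: sign = -, move left. Bounds: (-inf, 0). Value = -1
Step 2: sign = -, move left. Bounds: (-inf, -1). Value = -2
Step 3: sign = +, move right. Bounds: (-2, -1). Value = -3/2
Step 4: sign = +, move right. Bounds: (-3/2, -1). Value = -5/4
Step 5: sign = +, move right. Bounds: (-5/4, -1). Value = -9/8
Step 6: sign = -, move left. Bounds: (-5/4, -9/8). Value = -19/16
The surreal number with sign expansion --+++- is -19/16.

-19/16


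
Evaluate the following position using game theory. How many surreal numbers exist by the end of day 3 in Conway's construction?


Day 0: {|} = 0 is born. Count = 1.
Day n: the number of surreal numbers born by day n is 2^(n+1) - 1.
By day 0: 2^1 - 1 = 1
By day 1: 2^2 - 1 = 3
By day 2: 2^3 - 1 = 7
By day 3: 2^4 - 1 = 15
By day 3: 15 surreal numbers.

15


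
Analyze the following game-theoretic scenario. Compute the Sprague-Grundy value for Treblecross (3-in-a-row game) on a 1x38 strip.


Treblecross: place X on empty cells; 3-in-a-row wins.
Playing within two cells of an existing X lets the opponent win at once, so sensible play treats the cells i-2..i+2 around each X as dead. The player left with no safe cell loses, so this is a normal-play take-away game on strips of safe cells.
Placing X at cell i (0-indexed) of a strip of k safe cells leaves independent strips of sizes max(0, i-2) and max(0, k-i-3). Hence G(k) = mex{ G(max(0,i-2)) XOR G(max(0,k-i-3)) : 0 <= i < k }, with G(0) = 0.
G(1): splits (0,0):0^0=0 -> mex({0}) = 1
G(2): splits (0,0):0^0=0 -> mex({0}) = 1
G(3): splits (0,0):0^0=0 -> mex({0}) = 1
G(4): splits (0,1):0^1=1 (0,0):0^0=0 -> mex({0, 1}) = 2
G(5): splits (0,2):0^1=1 (0,1):0^1=1 (0,0):0^0=0 -> mex({0, 1}) = 2
G(6) = mex({1}) = 0
G(7) = mex({0, 1, 2}) = 3
G(8) = mex({0, 1, 2}) = 3
G(9) = mex({0, 2}) = 1
G(10) = mex({0, 2, 3}) = 1
G(11) = mex({0, 3}) = 1
G(12) = mex({1, 3}) = 0
G(13) = mex({0, 1, 2, 3}) = 4
G(14) = mex({0, 1, 2}) = 3
G(15) = mex({0, 1, 2}) = 3
G(16) = mex({0, 1, 2, 4}) = 3
G(17) = mex({0, 1, 3, 4}) = 2
G(18) = mex({0, 1, 3, 4}) = 2
G(19) = mex({0, 1, 3, 5}) = 2
G(20) = mex({0, 1, 2, 3, 5}) = 4
G(21) = mex({0, 1, 2, 3, 5}) = 4
G(22) = mex({1, 2, 6}) = 0
G(23) = mex({0, 1, 2, 3, 4, 6}) = 5
G(24) = mex({0, 1, 2, 3, 4}) = 5
G(25) = mex({0, 1, 3, 4, 7}) = 2
G(26) = mex({0, 1, 3, 4, 5, 7}) = 2
G(27) = mex({0, 1, 3, 5}) = 2
G(28) = mex({0, 1, 2, 5}) = 3
G(29) = mex({0, 1, 2, 4, 5, 6}) = 3
G(30) = mex({1, 2, 4, 6}) = 0
G(31) = mex({0, 1, 2, 3, 4, 6}) = 5
G(32) = mex({1, 2, 3, 4, 7}) = 0
G(33) = mex({0, 3, 7}) = 1
G(34) = mex({0, 2, 3, 5, 7}) = 1
G(35) = mex({0, 2, 3, 5, 6}) = 1
G(36) = mex({0, 1, 2, 5, 6}) = 3
G(37) = mex({0, 1, 2, 4, 5, 6}) = 3
G(38) = mex({0, 1, 2, 4}) = 3
Therefore G(38) = 3.

3
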